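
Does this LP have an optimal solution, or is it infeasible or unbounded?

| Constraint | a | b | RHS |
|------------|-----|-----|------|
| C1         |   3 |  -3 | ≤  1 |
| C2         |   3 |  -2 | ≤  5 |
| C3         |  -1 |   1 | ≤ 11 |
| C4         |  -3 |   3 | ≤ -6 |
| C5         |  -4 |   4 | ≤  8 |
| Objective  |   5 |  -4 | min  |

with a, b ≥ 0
C1 requires 3a - 3b ≤ 1, while C4 (-3a + 3b ≤ -6) is equivalent to 3a - 3b ≥ 6. Together they would need 6 ≤ 3a - 3b ≤ 1, which is impossible since 6 > 1. No point satisfies all constraints.

Infeasible — the constraint set is empty.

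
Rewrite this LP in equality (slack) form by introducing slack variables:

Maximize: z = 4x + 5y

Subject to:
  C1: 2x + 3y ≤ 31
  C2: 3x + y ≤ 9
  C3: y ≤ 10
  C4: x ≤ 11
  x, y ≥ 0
max z = 4x + 5y

s.t.
  2x + 3y + s1 = 31
  3x + y + s2 = 9
  y + s3 = 10
  x + s4 = 11
  x, y, s1, s2, s3, s4 ≥ 0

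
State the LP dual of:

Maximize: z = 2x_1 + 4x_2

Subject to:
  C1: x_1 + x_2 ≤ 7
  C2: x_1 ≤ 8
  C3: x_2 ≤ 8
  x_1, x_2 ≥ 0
Minimize: z = 7y1 + 8y2 + 8y3

Subject to:
  C1: -y1 - y2 ≤ -2
  C2: -y1 - y3 ≤ -4
  y1, y2, y3 ≥ 0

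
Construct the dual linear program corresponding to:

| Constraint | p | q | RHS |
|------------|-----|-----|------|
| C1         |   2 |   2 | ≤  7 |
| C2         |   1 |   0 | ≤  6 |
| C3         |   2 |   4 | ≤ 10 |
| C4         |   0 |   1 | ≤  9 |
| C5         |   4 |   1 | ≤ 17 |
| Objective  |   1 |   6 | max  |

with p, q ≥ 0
Minimize: z = 7y1 + 6y2 + 10y3 + 9y4 + 17y5

Subject to:
  C1: -2y1 - y2 - 2y3 - 4y5 ≤ -1
  C2: -2y1 - 4y3 - y4 - y5 ≤ -6
  y1, y2, y3, y4, y5 ≥ 0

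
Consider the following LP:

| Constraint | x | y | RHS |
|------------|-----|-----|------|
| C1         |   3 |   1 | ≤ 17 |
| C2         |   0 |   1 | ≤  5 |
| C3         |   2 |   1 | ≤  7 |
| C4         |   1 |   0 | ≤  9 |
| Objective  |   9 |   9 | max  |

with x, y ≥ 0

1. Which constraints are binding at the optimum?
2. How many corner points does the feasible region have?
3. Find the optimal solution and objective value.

1. C2, C3
2. 4
3. x = 1, y = 5, z = 54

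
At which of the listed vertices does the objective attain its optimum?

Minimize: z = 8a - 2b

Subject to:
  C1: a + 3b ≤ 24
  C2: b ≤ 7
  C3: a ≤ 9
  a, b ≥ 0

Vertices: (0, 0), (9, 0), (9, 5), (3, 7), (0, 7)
Evaluating z = 8a - 2b at each vertex:
  (0, 0): z = 0
  (9, 0): z = 72
  (9, 5): z = 62
  (3, 7): z = 10
  (0, 7): z = -14

The smallest value is z = -14, attained at (0, 7).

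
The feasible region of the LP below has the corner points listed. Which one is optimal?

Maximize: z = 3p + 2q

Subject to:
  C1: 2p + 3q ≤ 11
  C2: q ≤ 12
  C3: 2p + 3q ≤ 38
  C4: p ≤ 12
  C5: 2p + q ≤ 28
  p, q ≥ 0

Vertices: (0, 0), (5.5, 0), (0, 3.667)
Evaluating z = 3p + 2q at each vertex:
  (0, 0): z = 0
  (5.5, 0): z = 16.5
  (0, 3.667): z = 7.333

The largest value is z = 16.5, attained at (5.5, 0).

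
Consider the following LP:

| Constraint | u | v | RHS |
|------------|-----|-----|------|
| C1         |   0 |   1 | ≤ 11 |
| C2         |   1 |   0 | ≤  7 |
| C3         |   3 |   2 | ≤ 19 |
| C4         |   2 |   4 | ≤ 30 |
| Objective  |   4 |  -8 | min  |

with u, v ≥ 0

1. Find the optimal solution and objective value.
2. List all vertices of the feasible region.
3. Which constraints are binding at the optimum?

1. u = 0, v = 7.5, z = -60
2. (0, 0), (6.333, 0), (2, 6.5), (0, 7.5)
3. C4, u ≥ 0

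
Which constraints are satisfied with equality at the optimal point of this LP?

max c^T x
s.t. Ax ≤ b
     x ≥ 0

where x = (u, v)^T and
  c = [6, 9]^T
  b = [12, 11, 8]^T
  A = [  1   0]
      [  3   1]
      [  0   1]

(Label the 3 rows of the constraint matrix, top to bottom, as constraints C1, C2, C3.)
Optimal: u = 1, v = 8
Slack at optimum:
  C1: slack = 11
  C2: slack = 0 (binding)
  C3: slack = 0 (binding)
  u ≥ 0: u = 1
  v ≥ 0: v = 8
Binding constraints: C2, C3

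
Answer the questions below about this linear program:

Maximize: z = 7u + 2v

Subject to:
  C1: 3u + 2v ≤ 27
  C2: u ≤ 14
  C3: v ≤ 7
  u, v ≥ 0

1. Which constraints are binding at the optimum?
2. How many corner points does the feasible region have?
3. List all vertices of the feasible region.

1. C1, v ≥ 0
2. 4
3. (0, 0), (9, 0), (4.333, 7), (0, 7)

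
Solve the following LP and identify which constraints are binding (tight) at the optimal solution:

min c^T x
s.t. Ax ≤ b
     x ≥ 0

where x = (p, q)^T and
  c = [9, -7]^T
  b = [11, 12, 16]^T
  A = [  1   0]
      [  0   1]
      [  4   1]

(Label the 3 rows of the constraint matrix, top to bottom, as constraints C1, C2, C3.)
Optimal: p = 0, q = 12
Binding: C2, p ≥ 0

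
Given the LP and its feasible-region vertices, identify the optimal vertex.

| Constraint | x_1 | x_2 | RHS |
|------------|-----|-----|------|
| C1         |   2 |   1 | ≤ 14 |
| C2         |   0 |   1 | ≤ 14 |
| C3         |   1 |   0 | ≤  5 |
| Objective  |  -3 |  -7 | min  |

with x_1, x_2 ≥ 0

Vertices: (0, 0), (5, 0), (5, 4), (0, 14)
(0, 14) with z = -98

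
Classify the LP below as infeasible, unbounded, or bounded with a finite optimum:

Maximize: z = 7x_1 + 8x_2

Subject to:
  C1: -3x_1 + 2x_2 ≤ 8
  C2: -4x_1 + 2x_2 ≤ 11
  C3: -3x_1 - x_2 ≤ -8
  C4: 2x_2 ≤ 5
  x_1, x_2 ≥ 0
Feasible point: (3, 0) satisfies every constraint, so the LP is feasible.
Direction d = (1, 0): for each constraint row a, a·d ≤ 0 —
  (-3)(1) + (2)(0) = -3 ≤ 0
  (-4)(1) + (2)(0) = -4 ≤ 0
  (-3)(1) + (-1)(0) = -3 ≤ 0
  (0)(1) + (2)(0) = 0 ≤ 0
and d ≥ 0, so (3, 0) + t·d stays feasible for every t ≥ 0. Along this ray z = 7x_1 + 8x_2 changes by 7 per unit t, so z → +∞.

Unbounded — the objective can increase without bound over the feasible region.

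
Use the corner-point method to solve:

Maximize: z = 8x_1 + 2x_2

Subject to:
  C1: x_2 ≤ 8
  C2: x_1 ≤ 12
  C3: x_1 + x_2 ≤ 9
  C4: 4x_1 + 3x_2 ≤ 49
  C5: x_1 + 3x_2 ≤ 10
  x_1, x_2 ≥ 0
x_1 = 9, x_2 = 0, z = 72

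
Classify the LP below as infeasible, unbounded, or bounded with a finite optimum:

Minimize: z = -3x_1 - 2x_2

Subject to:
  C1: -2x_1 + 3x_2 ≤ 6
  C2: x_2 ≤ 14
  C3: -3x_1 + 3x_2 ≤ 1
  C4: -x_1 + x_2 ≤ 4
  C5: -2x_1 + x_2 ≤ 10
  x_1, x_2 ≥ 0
Feasible point: (0, 0) satisfies every constraint, so the LP is feasible.
Direction d = (1, 0): for each constraint row a, a·d ≤ 0 —
  (-2)(1) + (3)(0) = -2 ≤ 0
  (0)(1) + (1)(0) = 0 ≤ 0
  (-3)(1) + (3)(0) = -3 ≤ 0
  (-1)(1) + (1)(0) = -1 ≤ 0
  (-2)(1) + (1)(0) = -2 ≤ 0
and d ≥ 0, so (0, 0) + t·d stays feasible for every t ≥ 0. Along this ray z = -3x_1 - 2x_2 changes by -3 per unit t, so z → −∞.

Unbounded — the objective can decrease without bound over the feasible region.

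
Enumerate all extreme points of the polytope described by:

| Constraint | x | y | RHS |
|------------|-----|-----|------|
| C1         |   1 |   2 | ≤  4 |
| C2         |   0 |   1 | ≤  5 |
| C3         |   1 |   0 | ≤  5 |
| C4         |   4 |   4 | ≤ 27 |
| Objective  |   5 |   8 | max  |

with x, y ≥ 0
Each vertex is the intersection of two constraint boundaries that also satisfies all remaining constraints:
  x = 0 and y = 0 → (0, 0)
  x + 2y = 4 and y = 0 → (4, 0)
  x + 2y = 4 and x = 0 → (0, 2)

Vertices: (0, 0), (4, 0), (0, 2)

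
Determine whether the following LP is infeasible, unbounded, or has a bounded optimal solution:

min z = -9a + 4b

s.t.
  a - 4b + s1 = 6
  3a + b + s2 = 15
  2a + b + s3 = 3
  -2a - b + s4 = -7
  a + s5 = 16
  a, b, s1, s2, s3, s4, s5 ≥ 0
The row 2a + b + s3 = 3 with s3 ≥ 0 requires 2a + b ≤ 3, while the row -2a - b + s4 = -7 with s4 ≥ 0 is equivalent to 2a + b ≥ 7. Together they would need 7 ≤ 2a + b ≤ 3, which is impossible since 7 > 3. No point satisfies all constraints.

The feasible region is empty; the LP is infeasible.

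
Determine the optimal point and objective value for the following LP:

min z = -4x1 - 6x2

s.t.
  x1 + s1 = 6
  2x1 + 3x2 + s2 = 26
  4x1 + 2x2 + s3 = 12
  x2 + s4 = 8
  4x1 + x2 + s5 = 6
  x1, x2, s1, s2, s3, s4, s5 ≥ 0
x1 = 0, x2 = 6, z = -36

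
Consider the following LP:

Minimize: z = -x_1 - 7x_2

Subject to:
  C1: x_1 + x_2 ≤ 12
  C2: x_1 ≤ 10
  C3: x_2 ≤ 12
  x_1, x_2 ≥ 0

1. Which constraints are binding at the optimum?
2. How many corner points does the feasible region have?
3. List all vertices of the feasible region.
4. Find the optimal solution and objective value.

1. C1, C3, x_1 ≥ 0
2. 4
3. (0, 0), (10, 0), (10, 2), (0, 12)
4. x_1 = 0, x_2 = 12, z = -84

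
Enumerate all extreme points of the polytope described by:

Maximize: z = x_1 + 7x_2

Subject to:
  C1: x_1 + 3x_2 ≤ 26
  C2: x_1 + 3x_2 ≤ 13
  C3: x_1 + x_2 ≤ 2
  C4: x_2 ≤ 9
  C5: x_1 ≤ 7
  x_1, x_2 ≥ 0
Each vertex is the intersection of two constraint boundaries that also satisfies all remaining constraints:
  x_1 = 0 and x_2 = 0 → (0, 0)
  x_1 + x_2 = 2 and x_2 = 0 → (2, 0)
  x_1 + x_2 = 2 and x_1 = 0 → (0, 2)

Vertices: (0, 0), (2, 0), (0, 2)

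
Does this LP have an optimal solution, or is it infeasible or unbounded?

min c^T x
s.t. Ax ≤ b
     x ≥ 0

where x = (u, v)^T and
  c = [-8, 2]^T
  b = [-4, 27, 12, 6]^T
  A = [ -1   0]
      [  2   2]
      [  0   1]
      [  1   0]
The point (6, 0) satisfies every constraint, so the LP is feasible; the constraints give u ≤ 6 and v ≤ 12, which with u, v ≥ 0 keep the feasible region inside a bounded box. A feasible, bounded LP attains a finite optimum at a vertex.

Bounded optimum: z* = -48 at (6, 0).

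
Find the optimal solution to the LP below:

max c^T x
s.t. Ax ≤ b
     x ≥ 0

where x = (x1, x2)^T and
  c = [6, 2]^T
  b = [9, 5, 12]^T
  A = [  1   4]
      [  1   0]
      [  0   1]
Each vertex is the intersection of two constraint boundaries that also satisfies all remaining constraints:
  x1 = 0 and x2 = 0 → (0, 0)
  x1 = 5 and x2 = 0 → (5, 0)
  x1 + 4x2 = 9 and x1 = 5 → (5, 1)
  x1 + 4x2 = 9 and x1 = 0 → (0, 2.25)

Evaluating z = 6x1 + 2x2 at each vertex:
  (0, 0): z = 0
  (5, 0): z = 30
  (5, 1): z = 32
  (0, 2.25): z = 4.5

The maximum is at (5, 1) with z = 32.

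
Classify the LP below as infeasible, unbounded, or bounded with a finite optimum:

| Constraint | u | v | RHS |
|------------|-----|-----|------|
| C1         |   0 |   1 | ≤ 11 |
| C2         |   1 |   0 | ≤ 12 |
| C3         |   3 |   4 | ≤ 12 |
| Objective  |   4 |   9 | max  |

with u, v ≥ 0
The point (0, 3) satisfies every constraint, so the LP is feasible; the constraints give u ≤ 12 and v ≤ 11, which with u, v ≥ 0 keep the feasible region inside a bounded box. A feasible, bounded LP attains a finite optimum at a vertex.

The LP has an optimal solution: (0, 3) with z = 27.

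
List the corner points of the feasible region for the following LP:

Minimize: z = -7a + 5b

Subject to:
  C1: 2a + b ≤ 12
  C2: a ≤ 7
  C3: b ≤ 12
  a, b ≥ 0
Each vertex is the intersection of two constraint boundaries that also satisfies all remaining constraints:
  a = 0 and b = 0 → (0, 0)
  2a + b = 12 and b = 0 → (6, 0)
  2a + b = 12 and b = 12 → (0, 12)

Vertices: (0, 0), (6, 0), (0, 12)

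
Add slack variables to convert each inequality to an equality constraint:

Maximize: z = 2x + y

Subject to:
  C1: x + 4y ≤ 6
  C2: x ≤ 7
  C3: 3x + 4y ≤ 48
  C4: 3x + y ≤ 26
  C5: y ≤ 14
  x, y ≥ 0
max z = 2x + y

s.t.
  x + 4y + s1 = 6
  x + s2 = 7
  3x + 4y + s3 = 48
  3x + y + s4 = 26
  y + s5 = 14
  x, y, s1, s2, s3, s4, s5 ≥ 0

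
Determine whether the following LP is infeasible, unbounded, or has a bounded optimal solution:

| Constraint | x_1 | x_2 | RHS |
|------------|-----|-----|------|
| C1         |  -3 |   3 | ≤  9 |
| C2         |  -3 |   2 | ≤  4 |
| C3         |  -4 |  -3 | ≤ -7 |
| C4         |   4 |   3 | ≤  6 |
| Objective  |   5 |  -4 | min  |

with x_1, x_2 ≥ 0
C4 requires 4x_1 + 3x_2 ≤ 6, while C3 (-4x_1 - 3x_2 ≤ -7) is equivalent to 4x_1 + 3x_2 ≥ 7. Together they would need 7 ≤ 4x_1 + 3x_2 ≤ 6, which is impossible since 7 > 6. No point satisfies all constraints.

The feasible region is empty; the LP is infeasible.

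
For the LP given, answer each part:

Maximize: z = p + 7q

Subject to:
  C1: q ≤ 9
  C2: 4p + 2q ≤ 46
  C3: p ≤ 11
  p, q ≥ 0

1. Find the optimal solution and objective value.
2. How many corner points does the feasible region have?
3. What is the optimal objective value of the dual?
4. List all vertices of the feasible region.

1. p = 7, q = 9, z = 70
2. 5
3. 70 (by strong duality, equal to the primal optimum)
4. (0, 0), (11, 0), (11, 1), (7, 9), (0, 9)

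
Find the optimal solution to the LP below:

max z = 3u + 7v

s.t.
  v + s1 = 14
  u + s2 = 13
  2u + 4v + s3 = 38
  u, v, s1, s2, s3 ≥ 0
u = 0, v = 9.5, z = 66.5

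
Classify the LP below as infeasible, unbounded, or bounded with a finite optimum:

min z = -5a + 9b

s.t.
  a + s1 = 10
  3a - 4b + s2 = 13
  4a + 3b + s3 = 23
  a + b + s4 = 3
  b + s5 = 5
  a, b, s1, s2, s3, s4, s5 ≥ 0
The point (3, 0) satisfies every constraint, so the LP is feasible; the constraints give a ≤ 10 and b ≤ 5, which with a, b ≥ 0 keep the feasible region inside a bounded box. A feasible, bounded LP attains a finite optimum at a vertex.

Feasible with finite optimum z* = -15 at (3, 0).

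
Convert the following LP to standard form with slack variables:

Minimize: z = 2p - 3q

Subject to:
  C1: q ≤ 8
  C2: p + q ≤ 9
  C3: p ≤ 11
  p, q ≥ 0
min z = 2p - 3q

s.t.
  q + s1 = 8
  p + q + s2 = 9
  p + s3 = 11
  p, q, s1, s2, s3 ≥ 0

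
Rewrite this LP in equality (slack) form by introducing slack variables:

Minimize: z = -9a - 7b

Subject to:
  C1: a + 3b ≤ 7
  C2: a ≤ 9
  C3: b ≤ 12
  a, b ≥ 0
min z = -9a - 7b

s.t.
  a + 3b + s1 = 7
  a + s2 = 9
  b + s3 = 12
  a, b, s1, s2, s3 ≥ 0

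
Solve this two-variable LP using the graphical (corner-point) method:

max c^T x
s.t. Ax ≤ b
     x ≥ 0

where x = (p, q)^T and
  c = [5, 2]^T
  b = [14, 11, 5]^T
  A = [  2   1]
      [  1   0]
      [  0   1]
p = 7, q = 0, z = 35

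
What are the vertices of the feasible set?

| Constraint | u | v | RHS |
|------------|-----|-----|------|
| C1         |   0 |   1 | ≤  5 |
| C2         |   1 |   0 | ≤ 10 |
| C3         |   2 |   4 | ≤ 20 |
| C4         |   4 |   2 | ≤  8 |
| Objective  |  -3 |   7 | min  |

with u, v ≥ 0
Each vertex is the intersection of two constraint boundaries that also satisfies all remaining constraints:
  u = 0 and v = 0 → (0, 0)
  4u + 2v = 8 and v = 0 → (2, 0)
  4u + 2v = 8 and u = 0 → (0, 4)

Vertices: (0, 0), (2, 0), (0, 4)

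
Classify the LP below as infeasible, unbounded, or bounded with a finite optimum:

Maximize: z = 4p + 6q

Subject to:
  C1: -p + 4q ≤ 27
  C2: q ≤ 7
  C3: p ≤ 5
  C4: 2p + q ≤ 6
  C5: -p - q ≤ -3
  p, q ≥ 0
The point (0, 6) satisfies every constraint, so the LP is feasible; the constraints give p ≤ 5 and q ≤ 7, which with p, q ≥ 0 keep the feasible region inside a bounded box. A feasible, bounded LP attains a finite optimum at a vertex.

Feasible with finite optimum z* = 36 at (0, 6).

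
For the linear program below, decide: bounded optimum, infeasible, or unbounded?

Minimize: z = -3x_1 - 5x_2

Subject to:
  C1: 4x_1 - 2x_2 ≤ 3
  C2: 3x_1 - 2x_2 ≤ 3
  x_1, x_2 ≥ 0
Feasible point: (0, 0) satisfies every constraint, so the LP is feasible.
Direction d = (0, 1): for each constraint row a, a·d ≤ 0 —
  (4)(0) + (-2)(1) = -2 ≤ 0
  (3)(0) + (-2)(1) = -2 ≤ 0
and d ≥ 0, so (0, 0) + t·d stays feasible for every t ≥ 0. Along this ray z = -3x_1 - 5x_2 changes by -5 per unit t, so z → −∞.

The LP is unbounded; z can be made arbitrarily small.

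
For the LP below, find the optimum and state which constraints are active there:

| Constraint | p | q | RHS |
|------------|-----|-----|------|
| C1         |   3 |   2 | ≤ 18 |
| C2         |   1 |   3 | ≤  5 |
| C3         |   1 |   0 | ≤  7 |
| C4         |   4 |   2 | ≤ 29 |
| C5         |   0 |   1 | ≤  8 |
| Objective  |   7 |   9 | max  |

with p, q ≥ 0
Optimal: p = 5, q = 0
Slack at optimum:
  C1: slack = 3
  C2: slack = 0 (binding)
  C3: slack = 2
  C4: slack = 9
  C5: slack = 8
  p ≥ 0: p = 5
  q ≥ 0: q = 0 (binding)
Binding constraints: C2, q ≥ 0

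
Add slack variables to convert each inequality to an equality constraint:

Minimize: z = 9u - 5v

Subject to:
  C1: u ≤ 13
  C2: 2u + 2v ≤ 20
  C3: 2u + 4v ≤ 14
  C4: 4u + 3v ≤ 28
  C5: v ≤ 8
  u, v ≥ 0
min z = 9u - 5v

s.t.
  u + s1 = 13
  2u + 2v + s2 = 20
  2u + 4v + s3 = 14
  4u + 3v + s4 = 28
  v + s5 = 8
  u, v, s1, s2, s3, s4, s5 ≥ 0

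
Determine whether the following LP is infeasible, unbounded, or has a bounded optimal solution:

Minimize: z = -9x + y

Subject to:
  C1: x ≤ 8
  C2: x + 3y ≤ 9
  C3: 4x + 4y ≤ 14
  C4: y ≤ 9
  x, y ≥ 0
The point (3.5, 0) satisfies every constraint, so the LP is feasible; the constraints give x ≤ 8 and y ≤ 9, which with x, y ≥ 0 keep the feasible region inside a bounded box. A feasible, bounded LP attains a finite optimum at a vertex.

Evaluating z = -9x + y at each vertex:
  (0, 0): z = 0
  (3.5, 0): z = -31.5
  (0.75, 2.75): z = -4
  (0, 3): z = 3

Feasible with finite optimum z* = -31.5 at (3.5, 0).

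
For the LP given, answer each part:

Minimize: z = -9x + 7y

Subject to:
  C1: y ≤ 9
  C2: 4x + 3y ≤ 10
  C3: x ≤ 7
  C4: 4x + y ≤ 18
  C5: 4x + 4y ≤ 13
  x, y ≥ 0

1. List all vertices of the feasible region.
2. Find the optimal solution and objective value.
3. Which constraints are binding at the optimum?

1. (0, 0), (2.5, 0), (0.25, 3), (0, 3.25)
2. x = 2.5, y = 0, z = -22.5
3. C2, y ≥ 0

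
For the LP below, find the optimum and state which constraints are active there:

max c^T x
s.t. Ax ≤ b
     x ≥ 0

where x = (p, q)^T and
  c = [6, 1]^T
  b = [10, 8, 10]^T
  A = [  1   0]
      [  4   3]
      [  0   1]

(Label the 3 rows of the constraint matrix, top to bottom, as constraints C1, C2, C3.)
Optimal: p = 2, q = 0
Slack at optimum:
  C1: slack = 8
  C2: slack = 0 (binding)
  C3: slack = 10
  p ≥ 0: p = 2
  q ≥ 0: q = 0 (binding)
Binding constraints: C2, q ≥ 0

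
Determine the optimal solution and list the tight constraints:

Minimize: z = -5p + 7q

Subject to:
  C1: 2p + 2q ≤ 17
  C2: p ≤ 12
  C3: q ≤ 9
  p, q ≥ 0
Optimal: p = 8.5, q = 0
Slack at optimum:
  C1: slack = 0 (binding)
  C2: slack = 3.5
  C3: slack = 9
  p ≥ 0: p = 8.5
  q ≥ 0: q = 0 (binding)
Binding constraints: C1, q ≥ 0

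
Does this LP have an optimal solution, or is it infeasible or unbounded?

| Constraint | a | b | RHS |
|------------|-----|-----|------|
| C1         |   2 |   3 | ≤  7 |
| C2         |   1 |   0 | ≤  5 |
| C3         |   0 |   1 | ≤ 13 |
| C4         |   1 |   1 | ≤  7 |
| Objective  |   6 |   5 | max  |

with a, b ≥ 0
The point (3.5, 0) satisfies every constraint, so the LP is feasible; the constraints give a ≤ 5 and b ≤ 13, which with a, b ≥ 0 keep the feasible region inside a bounded box. A feasible, bounded LP attains a finite optimum at a vertex.

The LP has an optimal solution: (3.5, 0) with z = 21.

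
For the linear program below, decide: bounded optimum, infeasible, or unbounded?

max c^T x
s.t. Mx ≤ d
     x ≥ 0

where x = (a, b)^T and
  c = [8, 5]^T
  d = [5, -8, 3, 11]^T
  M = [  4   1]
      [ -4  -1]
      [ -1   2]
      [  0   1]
One constraint requires 4a + b ≤ 5, while the constraint -4a - b ≤ -8 is equivalent to 4a + b ≥ 8. Together they would need 8 ≤ 4a + b ≤ 5, which is impossible since 8 > 5. No point satisfies all constraints.

Infeasible — the constraint set is empty.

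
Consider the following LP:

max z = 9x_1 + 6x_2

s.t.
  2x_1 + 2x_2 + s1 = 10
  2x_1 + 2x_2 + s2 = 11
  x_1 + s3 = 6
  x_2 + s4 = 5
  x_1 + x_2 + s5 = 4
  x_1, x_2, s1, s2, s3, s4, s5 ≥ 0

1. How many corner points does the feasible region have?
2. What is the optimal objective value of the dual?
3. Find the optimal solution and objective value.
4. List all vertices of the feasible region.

1. 3
2. 36 (by strong duality, equal to the primal optimum)
3. x_1 = 4, x_2 = 0, z = 36
4. (0, 0), (4, 0), (0, 4)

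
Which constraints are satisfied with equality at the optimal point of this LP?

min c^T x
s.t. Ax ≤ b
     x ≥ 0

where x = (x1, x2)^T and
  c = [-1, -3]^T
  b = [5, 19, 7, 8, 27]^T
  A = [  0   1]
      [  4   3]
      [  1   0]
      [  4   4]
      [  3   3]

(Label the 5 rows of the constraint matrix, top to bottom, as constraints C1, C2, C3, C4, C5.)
Optimal: x1 = 0, x2 = 2
Slack at optimum:
  C1: slack = 3
  C2: slack = 13
  C3: slack = 7
  C4: slack = 0 (binding)
  C5: slack = 21
  x1 ≥ 0: x1 = 0 (binding)
  x2 ≥ 0: x2 = 2
Binding constraints: C4, x1 ≥ 0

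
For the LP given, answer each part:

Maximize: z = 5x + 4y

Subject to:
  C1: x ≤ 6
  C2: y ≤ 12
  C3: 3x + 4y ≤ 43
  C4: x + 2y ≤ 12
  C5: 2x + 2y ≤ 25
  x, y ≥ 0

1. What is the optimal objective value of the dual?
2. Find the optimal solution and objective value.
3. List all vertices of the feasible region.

1. 42 (by strong duality, equal to the primal optimum)
2. x = 6, y = 3, z = 42
3. (0, 0), (6, 0), (6, 3), (0, 6)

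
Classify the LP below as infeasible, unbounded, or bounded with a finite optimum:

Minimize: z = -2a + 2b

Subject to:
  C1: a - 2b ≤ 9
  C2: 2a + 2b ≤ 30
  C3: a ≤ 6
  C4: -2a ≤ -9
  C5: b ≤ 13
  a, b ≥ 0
The point (6, 0) satisfies every constraint, so the LP is feasible; the constraints give a ≤ 6 and b ≤ 13, which with a, b ≥ 0 keep the feasible region inside a bounded box. A feasible, bounded LP attains a finite optimum at a vertex.

Evaluating z = -2a + 2b at each vertex:
  (4.5, 0): z = -9
  (6, 0): z = -12
  (6, 9): z = 6
  (4.5, 10.5): z = 12

The LP has an optimal solution: (6, 0) with z = -12.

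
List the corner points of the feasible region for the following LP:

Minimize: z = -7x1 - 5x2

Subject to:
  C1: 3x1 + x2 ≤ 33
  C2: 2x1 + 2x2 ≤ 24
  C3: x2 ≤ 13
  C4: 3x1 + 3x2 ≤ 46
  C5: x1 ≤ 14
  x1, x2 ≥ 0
Each vertex is the intersection of two constraint boundaries that also satisfies all remaining constraints:
  x1 = 0 and x2 = 0 → (0, 0)
  3x1 + x2 = 33 and x2 = 0 → (11, 0)
  3x1 + x2 = 33 and 2x1 + 2x2 = 24 → (10.5, 1.5)
  2x1 + 2x2 = 24 and x1 = 0 → (0, 12)

Vertices: (0, 0), (11, 0), (10.5, 1.5), (0, 12)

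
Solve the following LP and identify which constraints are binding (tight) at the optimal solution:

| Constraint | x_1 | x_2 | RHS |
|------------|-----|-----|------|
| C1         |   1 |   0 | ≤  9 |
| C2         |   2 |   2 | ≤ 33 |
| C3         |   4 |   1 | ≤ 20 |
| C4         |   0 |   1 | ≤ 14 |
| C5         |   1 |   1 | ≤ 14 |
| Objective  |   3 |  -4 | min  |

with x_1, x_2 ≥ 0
Optimal: x_1 = 0, x_2 = 14
Slack at optimum:
  C1: slack = 9
  C2: slack = 5
  C3: slack = 6
  C4: slack = 0 (binding)
  C5: slack = 0 (binding)
  x_1 ≥ 0: x_1 = 0 (binding)
  x_2 ≥ 0: x_2 = 14
Binding constraints: C4, C5, x_1 ≥ 0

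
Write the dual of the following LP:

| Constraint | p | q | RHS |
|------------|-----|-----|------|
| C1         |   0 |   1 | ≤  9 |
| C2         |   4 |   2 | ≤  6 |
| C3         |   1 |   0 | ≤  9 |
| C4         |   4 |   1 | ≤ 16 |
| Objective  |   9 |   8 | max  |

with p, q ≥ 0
Minimize: z = 9y1 + 6y2 + 9y3 + 16y4

Subject to:
  C1: -4y2 - y3 - 4y4 ≤ -9
  C2: -y1 - 2y2 - y4 ≤ -8
  y1, y2, y3, y4 ≥ 0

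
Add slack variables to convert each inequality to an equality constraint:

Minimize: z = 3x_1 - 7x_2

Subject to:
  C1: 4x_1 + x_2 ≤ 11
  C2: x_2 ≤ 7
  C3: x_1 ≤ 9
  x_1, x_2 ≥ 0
min z = 3x_1 - 7x_2

s.t.
  4x_1 + x_2 + s1 = 11
  x_2 + s2 = 7
  x_1 + s3 = 9
  x_1, x_2, s1, s2, s3 ≥ 0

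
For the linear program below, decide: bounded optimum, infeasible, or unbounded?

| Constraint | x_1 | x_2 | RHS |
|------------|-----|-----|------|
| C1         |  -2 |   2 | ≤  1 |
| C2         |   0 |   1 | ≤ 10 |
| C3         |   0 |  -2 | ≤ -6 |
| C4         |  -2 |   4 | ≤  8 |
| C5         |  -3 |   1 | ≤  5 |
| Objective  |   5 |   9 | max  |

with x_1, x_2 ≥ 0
Feasible point: (3, 3) satisfies every constraint, so the LP is feasible.
Direction d = (1, 0): for each constraint row a, a·d ≤ 0 —
  (-2)(1) + (2)(0) = -2 ≤ 0
  (0)(1) + (1)(0) = 0 ≤ 0
  (0)(1) + (-2)(0) = 0 ≤ 0
  (-2)(1) + (4)(0) = -2 ≤ 0
  (-3)(1) + (1)(0) = -3 ≤ 0
and d ≥ 0, so (3, 3) + t·d stays feasible for every t ≥ 0. Along this ray z = 5x_1 + 9x_2 changes by 5 per unit t, so z → +∞.

Unbounded: there is a feasible ray along which z → +∞.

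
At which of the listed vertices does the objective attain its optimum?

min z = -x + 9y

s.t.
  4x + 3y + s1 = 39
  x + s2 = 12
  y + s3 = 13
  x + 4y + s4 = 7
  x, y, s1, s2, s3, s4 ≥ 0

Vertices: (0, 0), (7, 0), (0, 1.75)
Evaluating z = -x + 9y at each vertex:
  (0, 0): z = 0
  (7, 0): z = -7
  (0, 1.75): z = 15.75

The smallest value is z = -7, attained at (7, 0).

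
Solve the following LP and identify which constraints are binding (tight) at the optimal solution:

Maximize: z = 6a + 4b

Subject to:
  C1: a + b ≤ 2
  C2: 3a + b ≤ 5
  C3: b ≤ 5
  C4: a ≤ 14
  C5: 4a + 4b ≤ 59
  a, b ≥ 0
Optimal: a = 1.5, b = 0.5
Slack at optimum:
  C1: slack = 0 (binding)
  C2: slack = 0 (binding)
  C3: slack = 4.5
  C4: slack = 12.5
  C5: slack = 51
  a ≥ 0: a = 1.5
  b ≥ 0: b = 0.5
Binding constraints: C1, C2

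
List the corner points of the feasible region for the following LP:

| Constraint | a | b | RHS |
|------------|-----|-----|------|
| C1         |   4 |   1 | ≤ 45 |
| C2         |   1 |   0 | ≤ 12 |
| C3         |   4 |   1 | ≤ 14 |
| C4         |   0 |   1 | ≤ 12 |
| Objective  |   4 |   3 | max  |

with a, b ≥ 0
Each vertex is the intersection of two constraint boundaries that also satisfies all remaining constraints:
  a = 0 and b = 0 → (0, 0)
  4a + b = 14 and b = 0 → (3.5, 0)
  4a + b = 14 and b = 12 → (0.5, 12)
  b = 12 and a = 0 → (0, 12)

Vertices: (0, 0), (3.5, 0), (0.5, 12), (0, 12)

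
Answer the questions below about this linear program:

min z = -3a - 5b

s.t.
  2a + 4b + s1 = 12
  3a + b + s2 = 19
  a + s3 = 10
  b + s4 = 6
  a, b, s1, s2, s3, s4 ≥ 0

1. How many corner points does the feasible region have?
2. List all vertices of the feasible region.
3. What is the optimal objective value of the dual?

1. 3
2. (0, 0), (6, 0), (0, 3)
3. -18 (by strong duality, equal to the primal optimum)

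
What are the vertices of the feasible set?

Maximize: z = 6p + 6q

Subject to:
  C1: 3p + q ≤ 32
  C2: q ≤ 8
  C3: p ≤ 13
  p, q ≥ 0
Each vertex is the intersection of two constraint boundaries that also satisfies all remaining constraints:
  p = 0 and q = 0 → (0, 0)
  3p + q = 32 and q = 0 → (10.67, 0)
  3p + q = 32 and q = 8 → (8, 8)
  q = 8 and p = 0 → (0, 8)

Vertices: (0, 0), (10.67, 0), (8, 8), (0, 8)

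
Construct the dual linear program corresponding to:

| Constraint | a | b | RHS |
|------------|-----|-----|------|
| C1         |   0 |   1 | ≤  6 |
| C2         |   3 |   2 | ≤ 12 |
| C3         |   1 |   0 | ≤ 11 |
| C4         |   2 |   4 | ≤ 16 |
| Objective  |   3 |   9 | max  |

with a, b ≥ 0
Minimize: z = 6y1 + 12y2 + 11y3 + 16y4

Subject to:
  C1: -3y2 - y3 - 2y4 ≤ -3
  C2: -y1 - 2y2 - 4y4 ≤ -9
  y1, y2, y3, y4 ≥ 0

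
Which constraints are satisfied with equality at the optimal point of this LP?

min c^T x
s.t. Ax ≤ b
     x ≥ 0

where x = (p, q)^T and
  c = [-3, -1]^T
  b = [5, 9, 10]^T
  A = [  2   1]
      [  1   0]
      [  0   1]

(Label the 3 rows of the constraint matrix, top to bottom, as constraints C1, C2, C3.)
Optimal: p = 2.5, q = 0
Slack at optimum:
  C1: slack = 0 (binding)
  C2: slack = 6.5
  C3: slack = 10
  p ≥ 0: p = 2.5
  q ≥ 0: q = 0 (binding)
Binding constraints: C1, q ≥ 0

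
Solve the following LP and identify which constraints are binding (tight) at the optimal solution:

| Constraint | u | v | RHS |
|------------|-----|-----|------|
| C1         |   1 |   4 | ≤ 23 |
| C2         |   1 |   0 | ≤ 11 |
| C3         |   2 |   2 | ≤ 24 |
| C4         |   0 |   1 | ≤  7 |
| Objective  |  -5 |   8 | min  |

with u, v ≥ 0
Optimal: u = 11, v = 0
Slack at optimum:
  C1: slack = 12
  C2: slack = 0 (binding)
  C3: slack = 2
  C4: slack = 7
  u ≥ 0: u = 11
  v ≥ 0: v = 0 (binding)
Binding constraints: C2, v ≥ 0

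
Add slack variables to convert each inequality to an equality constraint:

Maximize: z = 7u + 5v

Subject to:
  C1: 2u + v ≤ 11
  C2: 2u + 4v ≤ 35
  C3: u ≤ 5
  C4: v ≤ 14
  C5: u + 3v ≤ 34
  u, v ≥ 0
max z = 7u + 5v

s.t.
  2u + v + s1 = 11
  2u + 4v + s2 = 35
  u + s3 = 5
  v + s4 = 14
  u + 3v + s5 = 34
  u, v, s1, s2, s3, s4, s5 ≥ 0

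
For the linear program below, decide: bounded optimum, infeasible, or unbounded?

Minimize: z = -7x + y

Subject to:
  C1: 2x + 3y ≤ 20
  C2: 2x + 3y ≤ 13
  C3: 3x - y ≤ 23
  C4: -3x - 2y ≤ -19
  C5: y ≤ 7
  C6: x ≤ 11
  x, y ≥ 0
The point (6.5, 0) satisfies every constraint, so the LP is feasible; the constraints give x ≤ 11 and y ≤ 7, which with x, y ≥ 0 keep the feasible region inside a bounded box. A feasible, bounded LP attains a finite optimum at a vertex.

Evaluating z = -7x + y at each vertex:
  (6.333, 0): z = -44.33
  (6.5, 0): z = -45.5
  (6.2, 0.2): z = -43.2

The LP has an optimal solution: (6.5, 0) with z = -45.5.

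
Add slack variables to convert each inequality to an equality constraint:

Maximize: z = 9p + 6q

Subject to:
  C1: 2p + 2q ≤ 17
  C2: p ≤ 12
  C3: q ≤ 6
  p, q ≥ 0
max z = 9p + 6q

s.t.
  2p + 2q + s1 = 17
  p + s2 = 12
  q + s3 = 6
  p, q, s1, s2, s3 ≥ 0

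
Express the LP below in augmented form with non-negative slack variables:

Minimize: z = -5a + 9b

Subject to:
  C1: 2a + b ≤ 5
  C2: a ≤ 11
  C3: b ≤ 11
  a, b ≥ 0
min z = -5a + 9b

s.t.
  2a + b + s1 = 5
  a + s2 = 11
  b + s3 = 11
  a, b, s1, s2, s3 ≥ 0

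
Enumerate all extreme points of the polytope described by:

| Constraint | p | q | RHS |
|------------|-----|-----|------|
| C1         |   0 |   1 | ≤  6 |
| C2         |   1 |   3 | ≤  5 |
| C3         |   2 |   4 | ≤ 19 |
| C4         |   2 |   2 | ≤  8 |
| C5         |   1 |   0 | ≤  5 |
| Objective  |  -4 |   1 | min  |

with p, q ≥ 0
Each vertex is the intersection of two constraint boundaries that also satisfies all remaining constraints:
  p = 0 and q = 0 → (0, 0)
  2p + 2q = 8 and q = 0 → (4, 0)
  p + 3q = 5 and 2p + 2q = 8 → (3.5, 0.5)
  p + 3q = 5 and p = 0 → (0, 1.667)

Vertices: (0, 0), (4, 0), (3.5, 0.5), (0, 1.667)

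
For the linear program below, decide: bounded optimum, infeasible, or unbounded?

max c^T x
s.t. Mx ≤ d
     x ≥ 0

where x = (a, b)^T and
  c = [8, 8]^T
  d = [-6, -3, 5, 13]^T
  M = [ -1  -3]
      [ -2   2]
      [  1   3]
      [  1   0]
One constraint requires a + 3b ≤ 5, while the constraint -a - 3b ≤ -6 is equivalent to a + 3b ≥ 6. Together they would need 6 ≤ a + 3b ≤ 5, which is impossible since 6 > 5. No point satisfies all constraints.

Infeasible: no point satisfies all constraints simultaneously.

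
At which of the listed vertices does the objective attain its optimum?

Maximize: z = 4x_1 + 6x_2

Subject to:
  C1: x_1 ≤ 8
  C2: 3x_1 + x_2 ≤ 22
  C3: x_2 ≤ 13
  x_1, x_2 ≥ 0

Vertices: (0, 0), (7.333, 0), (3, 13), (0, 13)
Evaluating z = 4x_1 + 6x_2 at each vertex:
  (0, 0): z = 0
  (7.333, 0): z = 29.33
  (3, 13): z = 90
  (0, 13): z = 78

The largest value is z = 90, attained at (3, 13).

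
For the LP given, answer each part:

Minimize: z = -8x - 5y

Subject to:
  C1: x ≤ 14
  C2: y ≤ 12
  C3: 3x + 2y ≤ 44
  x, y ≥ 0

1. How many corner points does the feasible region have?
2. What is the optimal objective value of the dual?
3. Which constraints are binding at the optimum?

1. 5
2. -117 (by strong duality, equal to the primal optimum)
3. C1, C3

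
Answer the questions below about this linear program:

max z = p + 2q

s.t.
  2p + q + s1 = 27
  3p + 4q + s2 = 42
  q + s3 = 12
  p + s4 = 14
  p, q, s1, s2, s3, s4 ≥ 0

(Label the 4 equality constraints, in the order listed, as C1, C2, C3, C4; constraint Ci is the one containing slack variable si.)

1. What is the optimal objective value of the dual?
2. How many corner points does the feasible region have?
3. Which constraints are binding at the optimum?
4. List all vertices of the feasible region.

1. 21 (by strong duality, equal to the primal optimum)
2. 4
3. C2, p ≥ 0
4. (0, 0), (13.5, 0), (13.2, 0.6), (0, 10.5)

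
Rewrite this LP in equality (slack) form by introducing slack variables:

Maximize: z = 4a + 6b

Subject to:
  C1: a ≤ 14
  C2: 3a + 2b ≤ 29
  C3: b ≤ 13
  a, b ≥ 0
max z = 4a + 6b

s.t.
  a + s1 = 14
  3a + 2b + s2 = 29
  b + s3 = 13
  a, b, s1, s2, s3 ≥ 0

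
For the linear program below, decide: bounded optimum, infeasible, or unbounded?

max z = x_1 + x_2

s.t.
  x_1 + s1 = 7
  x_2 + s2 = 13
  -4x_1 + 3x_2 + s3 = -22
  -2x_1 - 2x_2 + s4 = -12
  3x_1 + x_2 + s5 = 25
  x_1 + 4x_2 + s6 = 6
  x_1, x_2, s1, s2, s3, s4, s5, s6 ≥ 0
The point (6, 0) satisfies every constraint, so the LP is feasible; the constraints give x_1 ≤ 7 and x_2 ≤ 13, which with x_1, x_2 ≥ 0 keep the feasible region inside a bounded box. A feasible, bounded LP attains a finite optimum at a vertex.

Evaluating z = x_1 + x_2 at each vertex:
  (6, 0): z = 6

The LP has an optimal solution: (6, 0) with z = 6.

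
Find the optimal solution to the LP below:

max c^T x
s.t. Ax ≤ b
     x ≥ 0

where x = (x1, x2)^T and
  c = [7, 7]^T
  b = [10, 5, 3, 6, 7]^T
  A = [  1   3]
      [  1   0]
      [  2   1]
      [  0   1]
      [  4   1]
Each vertex is the intersection of two constraint boundaries that also satisfies all remaining constraints:
  x1 = 0 and x2 = 0 → (0, 0)
  2x1 + x2 = 3 and x2 = 0 → (1.5, 0)
  2x1 + x2 = 3 and x1 = 0 → (0, 3)

Evaluating z = 7x1 + 7x2 at each vertex:
  (0, 0): z = 0
  (1.5, 0): z = 10.5
  (0, 3): z = 21

The maximum is at (0, 3) with z = 21.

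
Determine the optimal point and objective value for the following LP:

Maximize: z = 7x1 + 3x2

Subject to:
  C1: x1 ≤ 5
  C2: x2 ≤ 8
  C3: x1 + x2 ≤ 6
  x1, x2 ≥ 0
Each vertex is the intersection of two constraint boundaries that also satisfies all remaining constraints:
  x1 = 0 and x2 = 0 → (0, 0)
  x1 = 5 and x2 = 0 → (5, 0)
  x1 = 5 and x1 + x2 = 6 → (5, 1)
  x1 + x2 = 6 and x1 = 0 → (0, 6)

Evaluating z = 7x1 + 3x2 at each vertex:
  (0, 0): z = 0
  (5, 0): z = 35
  (5, 1): z = 38
  (0, 6): z = 18

The maximum is at (5, 1) with z = 38.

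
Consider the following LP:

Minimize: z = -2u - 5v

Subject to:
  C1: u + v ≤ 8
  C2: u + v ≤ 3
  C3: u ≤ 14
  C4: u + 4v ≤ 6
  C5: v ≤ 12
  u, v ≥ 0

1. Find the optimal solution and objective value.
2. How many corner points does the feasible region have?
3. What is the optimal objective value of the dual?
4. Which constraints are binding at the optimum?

1. u = 2, v = 1, z = -9
2. 4
3. -9 (by strong duality, equal to the primal optimum)
4. C2, C4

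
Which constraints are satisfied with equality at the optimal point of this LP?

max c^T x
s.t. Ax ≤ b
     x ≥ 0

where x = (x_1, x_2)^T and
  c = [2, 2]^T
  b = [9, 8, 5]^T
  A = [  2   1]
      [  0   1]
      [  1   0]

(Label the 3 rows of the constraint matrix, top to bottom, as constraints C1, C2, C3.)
Optimal: x_1 = 0.5, x_2 = 8
Slack at optimum:
  C1: slack = 0 (binding)
  C2: slack = 0 (binding)
  C3: slack = 4.5
  x_1 ≥ 0: x_1 = 0.5
  x_2 ≥ 0: x_2 = 8
Binding constraints: C1, C2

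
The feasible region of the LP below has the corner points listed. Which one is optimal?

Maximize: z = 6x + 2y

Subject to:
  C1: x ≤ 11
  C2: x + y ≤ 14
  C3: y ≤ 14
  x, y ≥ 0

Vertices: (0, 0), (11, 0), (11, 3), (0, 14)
Evaluating z = 6x + 2y at each vertex:
  (0, 0): z = 0
  (11, 0): z = 66
  (11, 3): z = 72
  (0, 14): z = 28

The largest value is z = 72, attained at (11, 3).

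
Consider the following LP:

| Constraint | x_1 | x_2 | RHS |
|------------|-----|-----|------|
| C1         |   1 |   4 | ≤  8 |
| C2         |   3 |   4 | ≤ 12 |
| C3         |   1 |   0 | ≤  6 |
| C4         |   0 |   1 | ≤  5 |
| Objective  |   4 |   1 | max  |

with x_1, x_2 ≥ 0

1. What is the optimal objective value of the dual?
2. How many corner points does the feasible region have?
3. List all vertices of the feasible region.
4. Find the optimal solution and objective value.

1. 16 (by strong duality, equal to the primal optimum)
2. 4
3. (0, 0), (4, 0), (2, 1.5), (0, 2)
4. x_1 = 4, x_2 = 0, z = 16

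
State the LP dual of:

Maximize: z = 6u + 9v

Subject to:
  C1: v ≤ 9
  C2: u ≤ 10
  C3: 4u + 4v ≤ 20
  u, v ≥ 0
Minimize: z = 9y1 + 10y2 + 20y3

Subject to:
  C1: -y2 - 4y3 ≤ -6
  C2: -y1 - 4y3 ≤ -9
  y1, y2, y3 ≥ 0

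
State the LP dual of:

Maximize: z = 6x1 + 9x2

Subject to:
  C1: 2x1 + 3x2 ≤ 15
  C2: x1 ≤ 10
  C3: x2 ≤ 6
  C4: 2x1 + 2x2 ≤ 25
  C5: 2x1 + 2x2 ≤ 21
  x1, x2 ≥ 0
Minimize: z = 15y1 + 10y2 + 6y3 + 25y4 + 21y5

Subject to:
  C1: -2y1 - y2 - 2y4 - 2y5 ≤ -6
  C2: -3y1 - y3 - 2y4 - 2y5 ≤ -9
  y1, y2, y3, y4, y5 ≥ 0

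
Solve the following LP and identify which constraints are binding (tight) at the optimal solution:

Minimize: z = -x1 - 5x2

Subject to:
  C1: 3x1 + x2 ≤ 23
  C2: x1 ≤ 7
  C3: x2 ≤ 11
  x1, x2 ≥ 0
Optimal: x1 = 4, x2 = 11
Slack at optimum:
  C1: slack = 0 (binding)
  C2: slack = 3
  C3: slack = 0 (binding)
  x1 ≥ 0: x1 = 4
  x2 ≥ 0: x2 = 11
Binding constraints: C1, C3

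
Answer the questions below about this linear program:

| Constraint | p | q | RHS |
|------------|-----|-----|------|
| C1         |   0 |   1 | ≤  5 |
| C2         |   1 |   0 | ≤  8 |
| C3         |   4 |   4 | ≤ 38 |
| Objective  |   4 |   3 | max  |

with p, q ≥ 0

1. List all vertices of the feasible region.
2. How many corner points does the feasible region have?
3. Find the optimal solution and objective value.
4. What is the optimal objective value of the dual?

1. (0, 0), (8, 0), (8, 1.5), (4.5, 5), (0, 5)
2. 5
3. p = 8, q = 1.5, z = 36.5
4. 36.5 (by strong duality, equal to the primal optimum)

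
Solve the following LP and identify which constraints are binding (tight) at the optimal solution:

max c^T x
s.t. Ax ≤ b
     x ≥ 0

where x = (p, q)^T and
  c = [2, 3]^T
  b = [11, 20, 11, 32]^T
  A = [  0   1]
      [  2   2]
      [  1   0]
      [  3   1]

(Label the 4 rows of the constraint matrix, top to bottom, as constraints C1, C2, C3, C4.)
Optimal: p = 0, q = 10
Slack at optimum:
  C1: slack = 1
  C2: slack = 0 (binding)
  C3: slack = 11
  C4: slack = 22
  p ≥ 0: p = 0 (binding)
  q ≥ 0: q = 10
Binding constraints: C2, p ≥ 0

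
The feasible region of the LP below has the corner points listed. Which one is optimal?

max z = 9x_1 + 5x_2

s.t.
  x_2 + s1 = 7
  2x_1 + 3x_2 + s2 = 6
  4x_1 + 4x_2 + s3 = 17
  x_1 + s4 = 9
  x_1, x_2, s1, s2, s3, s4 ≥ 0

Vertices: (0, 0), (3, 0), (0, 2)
Evaluating z = 9x_1 + 5x_2 at each vertex:
  (0, 0): z = 0
  (3, 0): z = 27
  (0, 2): z = 10

The largest value is z = 27, attained at (3, 0).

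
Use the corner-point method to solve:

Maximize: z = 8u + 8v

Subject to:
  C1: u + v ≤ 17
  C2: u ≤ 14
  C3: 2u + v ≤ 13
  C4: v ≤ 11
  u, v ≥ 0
Each vertex is the intersection of two constraint boundaries that also satisfies all remaining constraints:
  u = 0 and v = 0 → (0, 0)
  2u + v = 13 and v = 0 → (6.5, 0)
  2u + v = 13 and v = 11 → (1, 11)
  v = 11 and u = 0 → (0, 11)

Evaluating z = 8u + 8v at each vertex:
  (0, 0): z = 0
  (6.5, 0): z = 52
  (1, 11): z = 96
  (0, 11): z = 88

The maximum is at (1, 11) with z = 96.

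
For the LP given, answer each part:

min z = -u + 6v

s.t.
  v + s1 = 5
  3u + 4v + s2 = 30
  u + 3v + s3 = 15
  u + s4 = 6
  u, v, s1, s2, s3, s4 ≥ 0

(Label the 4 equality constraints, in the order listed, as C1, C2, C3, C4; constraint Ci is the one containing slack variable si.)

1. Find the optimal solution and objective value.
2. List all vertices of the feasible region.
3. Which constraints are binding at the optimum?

1. u = 6, v = 0, z = -6
2. (0, 0), (6, 0), (6, 3), (0, 5)
3. C4, v ≥ 0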